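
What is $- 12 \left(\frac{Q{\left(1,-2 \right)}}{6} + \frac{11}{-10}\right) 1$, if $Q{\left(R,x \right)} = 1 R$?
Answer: $\frac{56}{5} \approx 11.2$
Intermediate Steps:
$Q{\left(R,x \right)} = R$
$- 12 \left(\frac{Q{\left(1,-2 \right)}}{6} + \frac{11}{-10}\right) 1 = - 12 \left(1 \cdot \frac{1}{6} + \frac{11}{-10}\right) 1 = - 12 \left(1 \cdot \frac{1}{6} + 11 \left(- \frac{1}{10}\right)\right) 1 = - 12 \left(\frac{1}{6} - \frac{11}{10}\right) 1 = \left(-12\right) \left(- \frac{14}{15}\right) 1 = \frac{56}{5} \cdot 1 = \frac{56}{5}$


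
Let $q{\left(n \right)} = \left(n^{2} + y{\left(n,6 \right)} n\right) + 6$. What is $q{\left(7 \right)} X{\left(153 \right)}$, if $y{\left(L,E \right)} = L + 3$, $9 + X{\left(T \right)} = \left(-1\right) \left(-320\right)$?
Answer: $38875$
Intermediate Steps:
$X{\left(T \right)} = 311$ ($X{\left(T \right)} = -9 - -320 = -9 + 320 = 311$)
$y{\left(L,E \right)} = 3 + L$
$q{\left(n \right)} = 6 + n^{2} + n \left(3 + n\right)$ ($q{\left(n \right)} = \left(n^{2} + \left(3 + n\right) n\right) + 6 = \left(n^{2} + n \left(3 + n\right)\right) + 6 = 6 + n^{2} + n \left(3 + n\right)$)
$q{\left(7 \right)} X{\left(153 \right)} = \left(6 + 7^{2} + 7 \left(3 + 7\right)\right) 311 = \left(6 + 49 + 7 \cdot 10\right) 311 = \left(6 + 49 + 70\right) 311 = 125 \cdot 311 = 38875$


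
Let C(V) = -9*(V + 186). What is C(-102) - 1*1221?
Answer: -1977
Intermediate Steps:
C(V) = -1674 - 9*V (C(V) = -9*(186 + V) = -1674 - 9*V)
C(-102) - 1*1221 = (-1674 - 9*(-102)) - 1*1221 = (-1674 + 918) - 1221 = -756 - 1221 = -1977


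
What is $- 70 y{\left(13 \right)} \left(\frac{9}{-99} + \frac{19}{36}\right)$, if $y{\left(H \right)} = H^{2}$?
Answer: $- \frac{1023295}{198} \approx -5168.2$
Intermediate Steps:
$- 70 y{\left(13 \right)} \left(\frac{9}{-99} + \frac{19}{36}\right) = - 70 \cdot 13^{2} \left(\frac{9}{-99} + \frac{19}{36}\right) = \left(-70\right) 169 \left(9 \left(- \frac{1}{99}\right) + 19 \cdot \frac{1}{36}\right) = - 11830 \left(- \frac{1}{11} + \frac{19}{36}\right) = \left(-11830\right) \frac{173}{396} = - \frac{1023295}{198}$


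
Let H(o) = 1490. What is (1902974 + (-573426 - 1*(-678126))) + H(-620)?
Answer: 2009164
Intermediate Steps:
(1902974 + (-573426 - 1*(-678126))) + H(-620) = (1902974 + (-573426 - 1*(-678126))) + 1490 = (1902974 + (-573426 + 678126)) + 1490 = (1902974 + 104700) + 1490 = 2007674 + 1490 = 2009164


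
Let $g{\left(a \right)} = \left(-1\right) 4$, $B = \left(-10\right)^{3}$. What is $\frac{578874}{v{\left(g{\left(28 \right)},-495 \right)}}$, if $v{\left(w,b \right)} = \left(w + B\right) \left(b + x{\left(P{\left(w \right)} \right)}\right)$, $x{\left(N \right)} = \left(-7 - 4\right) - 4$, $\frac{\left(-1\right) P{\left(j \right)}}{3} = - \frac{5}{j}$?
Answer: $\frac{96479}{85340} \approx 1.1305$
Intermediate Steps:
$P{\left(j \right)} = \frac{15}{j}$ ($P{\left(j \right)} = - 3 \left(- \frac{5}{j}\right) = \frac{15}{j}$)
$x{\left(N \right)} = -15$ ($x{\left(N \right)} = -11 - 4 = -15$)
$B = -1000$
$g{\left(a \right)} = -4$
$v{\left(w,b \right)} = \left(-1000 + w\right) \left(-15 + b\right)$ ($v{\left(w,b \right)} = \left(w - 1000\right) \left(b - 15\right) = \left(-1000 + w\right) \left(-15 + b\right)$)
$\frac{578874}{v{\left(g{\left(28 \right)},-495 \right)}} = \frac{578874}{15000 - -495000 - -60 - -1980} = \frac{578874}{15000 + 495000 + 60 + 1980} = \frac{578874}{512040} = 578874 \cdot \frac{1}{512040} = \frac{96479}{85340}$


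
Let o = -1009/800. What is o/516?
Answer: -1009/412800 ≈ -0.0024443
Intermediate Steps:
o = -1009/800 (o = -1009*1/800 = -1009/800 ≈ -1.2612)
o/516 = -1009/800/516 = -1009/800*1/516 = -1009/412800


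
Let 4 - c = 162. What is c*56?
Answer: -8848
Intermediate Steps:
c = -158 (c = 4 - 1*162 = 4 - 162 = -158)
c*56 = -158*56 = -8848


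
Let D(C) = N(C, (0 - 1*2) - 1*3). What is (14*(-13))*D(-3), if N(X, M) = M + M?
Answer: 1820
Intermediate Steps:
N(X, M) = 2*M
D(C) = -10 (D(C) = 2*((0 - 1*2) - 1*3) = 2*((0 - 2) - 3) = 2*(-2 - 3) = 2*(-5) = -10)
(14*(-13))*D(-3) = (14*(-13))*(-10) = -182*(-10) = 1820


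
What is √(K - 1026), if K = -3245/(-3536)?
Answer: I*√801056711/884 ≈ 32.017*I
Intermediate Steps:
K = 3245/3536 (K = -3245*(-1/3536) = 3245/3536 ≈ 0.91770)
√(K - 1026) = √(3245/3536 - 1026) = √(-3624691/3536) = I*√801056711/884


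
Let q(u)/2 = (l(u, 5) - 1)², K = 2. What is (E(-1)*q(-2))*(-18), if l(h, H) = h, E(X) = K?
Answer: -648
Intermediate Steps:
E(X) = 2
q(u) = 2*(-1 + u)² (q(u) = 2*(u - 1)² = 2*(-1 + u)²)
(E(-1)*q(-2))*(-18) = (2*(2*(-1 - 2)²))*(-18) = (2*(2*(-3)²))*(-18) = (2*(2*9))*(-18) = (2*18)*(-18) = 36*(-18) = -648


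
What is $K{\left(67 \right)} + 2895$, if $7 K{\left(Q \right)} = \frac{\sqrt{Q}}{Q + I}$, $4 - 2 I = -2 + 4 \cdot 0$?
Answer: $2895 + \frac{\sqrt{67}}{490} \approx 2895.0$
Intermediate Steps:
$I = 3$ ($I = 2 - \frac{-2 + 4 \cdot 0}{2} = 2 - \frac{-2 + 0}{2} = 2 - -1 = 2 + 1 = 3$)
$K{\left(Q \right)} = \frac{\sqrt{Q}}{7 \left(3 + Q\right)}$ ($K{\left(Q \right)} = \frac{\frac{1}{Q + 3} \sqrt{Q}}{7} = \frac{\frac{1}{3 + Q} \sqrt{Q}}{7} = \frac{\sqrt{Q} \frac{1}{3 + Q}}{7} = \frac{\sqrt{Q}}{7 \left(3 + Q\right)}$)
$K{\left(67 \right)} + 2895 = \frac{\sqrt{67}}{7 \left(3 + 67\right)} + 2895 = \frac{\sqrt{67}}{7 \cdot 70} + 2895 = \frac{1}{7} \sqrt{67} \cdot \frac{1}{70} + 2895 = \frac{\sqrt{67}}{490} + 2895 = 2895 + \frac{\sqrt{67}}{490}$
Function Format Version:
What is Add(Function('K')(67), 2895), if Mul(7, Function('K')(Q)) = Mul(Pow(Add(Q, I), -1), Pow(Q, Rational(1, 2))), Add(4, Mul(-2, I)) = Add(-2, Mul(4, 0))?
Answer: Add(2895, Mul(Rational(1, 490), Pow(67, Rational(1, 2)))) ≈ 2895.0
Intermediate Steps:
I = 3 (I = Add(2, Mul(Rational(-1, 2), Add(-2, Mul(4, 0)))) = Add(2, Mul(Rational(-1, 2), Add(-2, 0))) = Add(2, Mul(Rational(-1, 2), -2)) = Add(2, 1) = 3)
Function('K')(Q) = Mul(Rational(1, 7), Pow(Q, Rational(1, 2)), Pow(Add(3, Q), -1)) (Function('K')(Q) = Mul(Rational(1, 7), Mul(Pow(Add(Q, 3), -1), Pow(Q, Rational(1, 2)))) = Mul(Rational(1, 7), Mul(Pow(Add(3, Q), -1), Pow(Q, Rational(1, 2)))) = Mul(Rational(1, 7), Mul(Pow(Q, Rational(1, 2)), Pow(Add(3, Q), -1))) = Mul(Rational(1, 7), Pow(Q, Rational(1, 2)), Pow(Add(3, Q), -1)))
Add(Function('K')(67), 2895) = Add(Mul(Rational(1, 7), Pow(67, Rational(1, 2)), Pow(Add(3, 67), -1)), 2895) = Add(Mul(Rational(1, 7), Pow(67, Rational(1, 2)), Pow(70, -1)), 2895) = Add(Mul(Rational(1, 7), Pow(67, Rational(1, 2)), Rational(1, 70)), 2895) = Add(Mul(Rational(1, 490), Pow(67, Rational(1, 2))), 2895) = Add(2895, Mul(Rational(1, 490), Pow(67, Rational(1, 2))))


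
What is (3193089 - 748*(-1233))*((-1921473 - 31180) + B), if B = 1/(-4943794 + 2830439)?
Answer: -16982699796127684368/2113355 ≈ -8.0359e+12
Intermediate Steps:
B = -1/2113355 (B = 1/(-2113355) = -1/2113355 ≈ -4.7318e-7)
(3193089 - 748*(-1233))*((-1921473 - 31180) + B) = (3193089 - 748*(-1233))*((-1921473 - 31180) - 1/2113355) = (3193089 + 922284)*(-1952653 - 1/2113355) = 4115373*(-4126648980816/2113355) = -16982699796127684368/2113355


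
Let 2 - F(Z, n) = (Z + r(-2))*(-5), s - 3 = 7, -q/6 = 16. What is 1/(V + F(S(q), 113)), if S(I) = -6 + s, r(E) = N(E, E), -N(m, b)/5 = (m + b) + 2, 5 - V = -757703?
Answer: 1/757780 ≈ 1.3196e-6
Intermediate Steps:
V = 757708 (V = 5 - 1*(-757703) = 5 + 757703 = 757708)
q = -96 (q = -6*16 = -96)
N(m, b) = -10 - 5*b - 5*m (N(m, b) = -5*((m + b) + 2) = -5*((b + m) + 2) = -5*(2 + b + m) = -10 - 5*b - 5*m)
r(E) = -10 - 10*E (r(E) = -10 - 5*E - 5*E = -10 - 10*E)
s = 10 (s = 3 + 7 = 10)
S(I) = 4 (S(I) = -6 + 10 = 4)
F(Z, n) = 52 + 5*Z (F(Z, n) = 2 - (Z + (-10 - 10*(-2)))*(-5) = 2 - (Z + (-10 + 20))*(-5) = 2 - (Z + 10)*(-5) = 2 - (10 + Z)*(-5) = 2 - (-50 - 5*Z) = 2 + (50 + 5*Z) = 52 + 5*Z)
1/(V + F(S(q), 113)) = 1/(757708 + (52 + 5*4)) = 1/(757708 + (52 + 20)) = 1/(757708 + 72) = 1/757780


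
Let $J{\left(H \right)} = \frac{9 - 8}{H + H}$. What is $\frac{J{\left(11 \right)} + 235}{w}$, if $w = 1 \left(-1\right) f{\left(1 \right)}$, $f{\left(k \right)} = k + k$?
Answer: $- \frac{5171}{44} \approx -117.52$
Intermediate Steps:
$f{\left(k \right)} = 2 k$
$J{\left(H \right)} = \frac{1}{2 H}$ ($J{\left(H \right)} = 1 \frac{1}{2 H} = \frac{1}{2 H}$)
$w = -2$ ($w = 1 \left(-1\right) 2 \cdot 1 = \left(-1\right) 2 = -2$)
$\frac{J{\left(11 \right)} + 235}{w} = \frac{\frac{1}{2 \cdot 11} + 235}{-2} = \left(\frac{1}{2} \cdot \frac{1}{11} + 235\right) \left(- \frac{1}{2}\right) = \left(\frac{1}{22} + 235\right) \left(- \frac{1}{2}\right) = \frac{5171}{22} \left(- \frac{1}{2}\right) = - \frac{5171}{44}$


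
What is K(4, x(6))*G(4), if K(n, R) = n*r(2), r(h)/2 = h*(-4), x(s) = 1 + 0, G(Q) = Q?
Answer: -256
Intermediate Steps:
x(s) = 1
r(h) = -8*h (r(h) = 2*(h*(-4)) = 2*(-4*h) = -8*h)
K(n, R) = -16*n (K(n, R) = n*(-8*2) = n*(-16) = -16*n)
K(4, x(6))*G(4) = -16*4*4 = -64*4 = -256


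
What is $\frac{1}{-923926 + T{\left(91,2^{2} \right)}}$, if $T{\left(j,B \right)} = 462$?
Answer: $- \frac{1}{923464} \approx -1.0829 \cdot 10^{-6}$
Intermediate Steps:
$\frac{1}{-923926 + T{\left(91,2^{2} \right)}} = \frac{1}{-923926 + 462} = \frac{1}{-923464} = - \frac{1}{923464}$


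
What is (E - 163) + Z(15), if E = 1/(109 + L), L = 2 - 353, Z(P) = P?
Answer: -35817/242 ≈ -148.00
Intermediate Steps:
L = -351
E = -1/242 (E = 1/(109 - 351) = 1/(-242) = -1/242 ≈ -0.0041322)
(E - 163) + Z(15) = (-1/242 - 163) + 15 = -39447/242 + 15 = -35817/242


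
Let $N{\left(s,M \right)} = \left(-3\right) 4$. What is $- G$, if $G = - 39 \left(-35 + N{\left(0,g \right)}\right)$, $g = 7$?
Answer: $-1833$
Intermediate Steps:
$N{\left(s,M \right)} = -12$
$G = 1833$ ($G = - 39 \left(-35 - 12\right) = \left(-39\right) \left(-47\right) = 1833$)
$- G = \left(-1\right) 1833 = -1833$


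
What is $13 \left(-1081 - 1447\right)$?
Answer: $-32864$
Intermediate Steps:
$13 \left(-1081 - 1447\right) = 13 \left(-2528\right) = -32864$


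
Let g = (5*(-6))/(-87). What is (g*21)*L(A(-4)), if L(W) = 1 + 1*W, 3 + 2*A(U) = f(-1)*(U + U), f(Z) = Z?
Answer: 735/29 ≈ 25.345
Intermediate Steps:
A(U) = -3/2 - U (A(U) = -3/2 + (-(U + U))/2 = -3/2 + (-2*U)/2 = -3/2 - U)
g = 10/29 (g = -30*(-1/87) = 10/29 ≈ 0.34483)
L(W) = 1 + W
(g*21)*L(A(-4)) = ((10/29)*21)*(1 + (-3/2 - 1*(-4))) = 210*(1 + (-3/2 + 4))/29 = 210*(1 + 5/2)/29 = (210/29)*(7/2) = 735/29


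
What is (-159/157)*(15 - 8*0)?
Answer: -2385/157 ≈ -15.191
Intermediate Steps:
(-159/157)*(15 - 8*0) = (-159/157)*(15 + 0) = -1*159/157*15 = -159/157*15 = -2385/157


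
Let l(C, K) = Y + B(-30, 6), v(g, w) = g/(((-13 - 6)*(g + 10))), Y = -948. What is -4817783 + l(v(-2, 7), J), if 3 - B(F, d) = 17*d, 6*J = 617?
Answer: -4818830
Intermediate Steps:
J = 617/6 (J = (1/6)*617 = 617/6 ≈ 102.83)
B(F, d) = 3 - 17*d
v(g, w) = g/(-190 - 19*g) (v(g, w) = g/((-19*(10 + g))) = g/(-190 - 19*g))
l(C, K) = -1047 (l(C, K) = -948 + (3 - 17*6) = -948 + (3 - 102) = -948 - 99 = -1047)
-4817783 + l(v(-2, 7), J) = -4817783 - 1047 = -4818830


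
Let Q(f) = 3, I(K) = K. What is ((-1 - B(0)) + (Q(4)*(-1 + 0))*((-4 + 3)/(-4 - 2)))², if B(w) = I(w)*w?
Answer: 9/4 ≈ 2.2500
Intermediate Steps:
B(w) = w² (B(w) = w*w = w²)
((-1 - B(0)) + (Q(4)*(-1 + 0))*((-4 + 3)/(-4 - 2)))² = ((-1 - 1*0²) + (3*(-1 + 0))*((-4 + 3)/(-4 - 2)))² = ((-1 - 1*0) + (3*(-1))*(-1/(-6)))² = ((-1 + 0) - (-3)*(-1)/6)² = (-1 - 3*⅙)² = (-1 - ½)² = (-3/2)² = 9/4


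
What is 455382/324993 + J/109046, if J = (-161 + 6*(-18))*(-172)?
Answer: 10782393616/5906531113 ≈ 1.8255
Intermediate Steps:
J = 46268 (J = (-161 - 108)*(-172) = -269*(-172) = 46268)
455382/324993 + J/109046 = 455382/324993 + 46268/109046 = 455382*(1/324993) + 46268*(1/109046) = 151794/108331 + 23134/54523 = 10782393616/5906531113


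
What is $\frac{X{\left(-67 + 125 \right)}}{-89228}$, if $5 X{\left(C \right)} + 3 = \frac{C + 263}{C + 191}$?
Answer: $\frac{71}{18514810} \approx 3.8348 \cdot 10^{-6}$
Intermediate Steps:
$X{\left(C \right)} = - \frac{3}{5} + \frac{263 + C}{5 \left(191 + C\right)}$ ($X{\left(C \right)} = - \frac{3}{5} + \frac{\left(C + 263\right) \frac{1}{C + 191}}{5} = - \frac{3}{5} + \frac{\left(263 + C\right) \frac{1}{191 + C}}{5} = - \frac{3}{5} + \frac{\frac{1}{191 + C} \left(263 + C\right)}{5} = - \frac{3}{5} + \frac{263 + C}{5 \left(191 + C\right)}$)
$\frac{X{\left(-67 + 125 \right)}}{-89228} = \frac{\frac{2}{5} \frac{1}{191 + \left(-67 + 125\right)} \left(-155 - \left(-67 + 125\right)\right)}{-89228} = \frac{2 \left(-155 - 58\right)}{5 \left(191 + 58\right)} \left(- \frac{1}{89228}\right) = \frac{2 \left(-155 - 58\right)}{5 \cdot 249} \left(- \frac{1}{89228}\right) = \frac{2}{5} \cdot \frac{1}{249} \left(-213\right) \left(- \frac{1}{89228}\right) = \left(- \frac{142}{415}\right) \left(- \frac{1}{89228}\right) = \frac{71}{18514810}$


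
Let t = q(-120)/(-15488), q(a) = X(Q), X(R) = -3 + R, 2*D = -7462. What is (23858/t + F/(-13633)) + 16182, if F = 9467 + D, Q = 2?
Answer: 5037787297102/13633 ≈ 3.6953e+8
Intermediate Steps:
D = -3731 (D = (1/2)*(-7462) = -3731)
q(a) = -1 (q(a) = -3 + 2 = -1)
F = 5736 (F = 9467 - 3731 = 5736)
t = 1/15488 (t = -1/(-15488) = -1*(-1/15488) = 1/15488 ≈ 6.4566e-5)
(23858/t + F/(-13633)) + 16182 = (23858/(1/15488) + 5736/(-13633)) + 16182 = (23858*15488 + 5736*(-1/13633)) + 16182 = (369512704 - 5736/13633) + 16182 = 5037566687896/13633 + 16182 = 5037787297102/13633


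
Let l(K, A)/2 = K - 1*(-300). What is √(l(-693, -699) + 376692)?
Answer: √375906 ≈ 613.11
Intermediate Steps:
l(K, A) = 600 + 2*K (l(K, A) = 2*(K - 1*(-300)) = 2*(K + 300) = 2*(300 + K) = 600 + 2*K)
√(l(-693, -699) + 376692) = √((600 + 2*(-693)) + 376692) = √((600 - 1386) + 376692) = √(-786 + 376692) = √375906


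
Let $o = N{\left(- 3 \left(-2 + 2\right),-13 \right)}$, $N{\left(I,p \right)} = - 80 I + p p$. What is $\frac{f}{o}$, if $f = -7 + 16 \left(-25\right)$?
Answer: $- \frac{407}{169} \approx -2.4083$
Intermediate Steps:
$N{\left(I,p \right)} = p^{2} - 80 I$ ($N{\left(I,p \right)} = - 80 I + p^{2} = p^{2} - 80 I$)
$o = 169$ ($o = \left(-13\right)^{2} - 80 \left(- 3 \left(-2 + 2\right)\right) = 169 - 80 \left(\left(-3\right) 0\right) = 169 - 0 = 169 + 0 = 169$)
$f = -407$ ($f = -7 - 400 = -407$)
$\frac{f}{o} = - \frac{407}{169}$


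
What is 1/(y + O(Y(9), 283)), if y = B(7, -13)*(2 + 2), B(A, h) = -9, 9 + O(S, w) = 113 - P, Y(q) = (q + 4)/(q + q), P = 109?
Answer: -1/41 ≈ -0.024390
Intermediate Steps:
Y(q) = (4 + q)/(2*q) (Y(q) = (4 + q)/((2*q)) = (4 + q)*(1/(2*q)) = (4 + q)/(2*q))
O(S, w) = -5 (O(S, w) = -9 + (113 - 1*109) = -9 + (113 - 109) = -9 + 4 = -5)
y = -36 (y = -9*(2 + 2) = -9*4 = -36)
1/(y + O(Y(9), 283)) = 1/(-36 - 5) = 1/(-41) = -1/41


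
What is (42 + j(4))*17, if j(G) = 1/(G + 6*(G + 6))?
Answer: 45713/64 ≈ 714.27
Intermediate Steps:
j(G) = 1/(36 + 7*G) (j(G) = 1/(G + 6*(6 + G)) = 1/(G + (36 + 6*G)) = 1/(36 + 7*G))
(42 + j(4))*17 = (42 + 1/(36 + 7*4))*17 = (42 + 1/(36 + 28))*17 = (42 + 1/64)*17 = (2689/64)*17 = 45713/64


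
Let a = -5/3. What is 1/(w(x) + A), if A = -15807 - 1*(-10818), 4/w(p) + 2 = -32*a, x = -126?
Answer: -77/384147 ≈ -0.00020044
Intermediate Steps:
a = -5/3 (a = -5*⅓ = -5/3 ≈ -1.6667)
w(p) = 6/77 (w(p) = 4/(-2 - 32*(-5/3)) = 4/(-2 + 160/3) = 4/(154/3) = 4*(3/154) = 6/77)
A = -4989 (A = -15807 + 10818 = -4989)
1/(w(x) + A) = 1/(6/77 - 4989) = 1/(-384147/77) = -77/384147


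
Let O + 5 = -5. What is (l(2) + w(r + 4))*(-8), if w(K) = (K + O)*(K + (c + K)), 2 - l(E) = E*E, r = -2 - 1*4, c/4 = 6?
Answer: 1936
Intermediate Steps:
c = 24 (c = 4*6 = 24)
O = -10 (O = -5 - 5 = -10)
r = -6 (r = -2 - 4 = -6)
l(E) = 2 - E**2 (l(E) = 2 - E*E = 2 - E**2)
w(K) = (-10 + K)*(24 + 2*K) (w(K) = (K - 10)*(K + (24 + K)) = (-10 + K)*(24 + 2*K))
(l(2) + w(r + 4))*(-8) = ((2 - 1*2**2) + (-240 + 2*(-6 + 4)**2 + 4*(-6 + 4)))*(-8) = ((2 - 1*4) + (-240 + 2*(-2)**2 + 4*(-2)))*(-8) = ((2 - 4) + (-240 + 2*4 - 8))*(-8) = (-2 + (-240 + 8 - 8))*(-8) = (-2 - 240)*(-8) = -242*(-8) = 1936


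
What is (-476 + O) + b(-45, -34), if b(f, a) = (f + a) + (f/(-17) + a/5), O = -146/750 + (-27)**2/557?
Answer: -1981526062/3550875 ≈ -558.04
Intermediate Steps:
O = 232714/208875 (O = -146*1/750 + 729*(1/557) = -73/375 + 729/557 = 232714/208875 ≈ 1.1141)
b(f, a) = 6*a/5 + 16*f/17 (b(f, a) = (a + f) + (f*(-1/17) + a*(1/5)) = (a + f) + (-f/17 + a/5) = 6*a/5 + 16*f/17)
(-476 + O) + b(-45, -34) = (-476 + 232714/208875) + ((6/5)*(-34) + (16/17)*(-45)) = -99191786/208875 + (-204/5 - 720/17) = -99191786/208875 - 7068/85 = -1981526062/3550875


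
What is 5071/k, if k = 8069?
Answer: 5071/8069 ≈ 0.62845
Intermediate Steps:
5071/k = 5071/8069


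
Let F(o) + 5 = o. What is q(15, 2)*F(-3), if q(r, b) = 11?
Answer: -88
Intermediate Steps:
F(o) = -5 + o
q(15, 2)*F(-3) = 11*(-5 - 3) = 11*(-8) = -88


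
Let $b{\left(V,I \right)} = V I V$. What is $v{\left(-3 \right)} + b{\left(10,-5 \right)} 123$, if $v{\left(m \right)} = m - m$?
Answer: $-61500$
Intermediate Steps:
$b{\left(V,I \right)} = I V^{2}$ ($b{\left(V,I \right)} = I V V = I V^{2}$)
$v{\left(m \right)} = 0$
$v{\left(-3 \right)} + b{\left(10,-5 \right)} 123 = 0 + - 5 \cdot 10^{2} \cdot 123 = 0 + \left(-5\right) 100 \cdot 123 = 0 - 61500 = -61500$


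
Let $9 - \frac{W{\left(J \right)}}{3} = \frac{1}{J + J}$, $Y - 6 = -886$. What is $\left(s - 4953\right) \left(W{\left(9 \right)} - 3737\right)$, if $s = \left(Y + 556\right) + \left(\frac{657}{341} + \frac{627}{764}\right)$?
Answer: $\frac{10196052919191}{521048} \approx 1.9568 \cdot 10^{7}$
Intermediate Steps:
$Y = -880$ ($Y = 6 - 886 = -880$)
$s = - \frac{83694021}{260524}$ ($s = \left(-880 + 556\right) + \left(\frac{657}{341} + \frac{627}{764}\right) = -324 + \left(657 \cdot \frac{1}{341} + 627 \cdot \frac{1}{764}\right) = -324 + \left(\frac{657}{341} + \frac{627}{764}\right) = -324 + \frac{715755}{260524} = - \frac{83694021}{260524} \approx -321.25$)
$W{\left(J \right)} = 27 - \frac{3}{2 J}$ ($W{\left(J \right)} = 27 - \frac{3}{J + J} = 27 - \frac{3}{2 J}$)
$\left(s - 4953\right) \left(W{\left(9 \right)} - 3737\right) = \left(- \frac{83694021}{260524} - 4953\right) \left(\left(27 - \frac{3}{2 \cdot 9}\right) - 3737\right) = - \frac{1374069393 \left(\left(27 - \frac{1}{6}\right) - 3737\right)}{260524} = - \frac{1374069393 \left(\frac{161}{6} - 3737\right)}{260524} = \left(- \frac{1374069393}{260524}\right) \left(- \frac{22261}{6}\right) = \frac{10196052919191}{521048}$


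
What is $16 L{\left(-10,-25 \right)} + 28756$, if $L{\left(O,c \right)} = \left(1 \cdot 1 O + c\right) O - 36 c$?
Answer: $48756$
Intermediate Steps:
$L{\left(O,c \right)} = - 36 c + O \left(O + c\right)$ ($L{\left(O,c \right)} = \left(1 O + c\right) O - 36 c = \left(O + c\right) O - 36 c = O \left(O + c\right) - 36 c = - 36 c + O \left(O + c\right)$)
$16 L{\left(-10,-25 \right)} + 28756 = 16 \left(\left(-10\right)^{2} - -900 - -250\right) + 28756 = 16 \left(100 + 900 + 250\right) + 28756 = 16 \cdot 1250 + 28756 = 20000 + 28756 = 48756$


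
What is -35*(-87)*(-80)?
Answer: -243600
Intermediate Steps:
-35*(-87)*(-80) = 3045*(-80) = -243600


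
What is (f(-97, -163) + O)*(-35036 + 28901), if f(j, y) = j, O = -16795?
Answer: 103632420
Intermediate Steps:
(f(-97, -163) + O)*(-35036 + 28901) = (-97 - 16795)*(-35036 + 28901) = -16892*(-6135) = 103632420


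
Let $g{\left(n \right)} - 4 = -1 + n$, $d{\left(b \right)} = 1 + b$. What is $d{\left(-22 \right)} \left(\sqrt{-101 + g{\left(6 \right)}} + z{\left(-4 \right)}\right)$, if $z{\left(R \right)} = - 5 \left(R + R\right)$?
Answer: $-840 - 42 i \sqrt{23} \approx -840.0 - 201.42 i$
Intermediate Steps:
$g{\left(n \right)} = 3 + n$ ($g{\left(n \right)} = 4 + \left(-1 + n\right) = 3 + n$)
$z{\left(R \right)} = - 10 R$ ($z{\left(R \right)} = - 5 \cdot 2 R = - 10 R$)
$d{\left(-22 \right)} \left(\sqrt{-101 + g{\left(6 \right)}} + z{\left(-4 \right)}\right) = \left(1 - 22\right) \left(\sqrt{-101 + \left(3 + 6\right)} - -40\right) = - 21 \left(\sqrt{-101 + 9} + 40\right) = - 21 \left(\sqrt{-92} + 40\right) = - 21 \left(2 i \sqrt{23} + 40\right) = - 21 \left(40 + 2 i \sqrt{23}\right) = -840 - 42 i \sqrt{23}$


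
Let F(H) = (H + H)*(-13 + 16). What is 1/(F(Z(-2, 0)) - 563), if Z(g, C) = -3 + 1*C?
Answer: -1/581 ≈ -0.0017212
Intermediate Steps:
Z(g, C) = -3 + C
F(H) = 6*H (F(H) = (2*H)*3 = 6*H)
1/(F(Z(-2, 0)) - 563) = 1/(6*(-3 + 0) - 563) = 1/(6*(-3) - 563) = 1/(-18 - 563) = 1/(-581) = -1/581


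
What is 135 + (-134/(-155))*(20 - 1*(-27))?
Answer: 27223/155 ≈ 175.63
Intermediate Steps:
135 + (-134/(-155))*(20 - 1*(-27)) = 135 + (-134*(-1/155))*(20 + 27) = 135 + (134/155)*47 = 135 + 6298/155 = 27223/155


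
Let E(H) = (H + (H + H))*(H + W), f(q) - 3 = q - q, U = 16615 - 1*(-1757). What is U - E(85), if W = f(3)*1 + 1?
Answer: -4323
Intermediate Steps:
U = 18372 (U = 16615 + 1757 = 18372)
f(q) = 3 (f(q) = 3 + (q - q) = 3 + 0 = 3)
W = 4 (W = 3*1 + 1 = 3 + 1 = 4)
E(H) = 3*H*(4 + H) (E(H) = (H + (H + H))*(H + 4) = (H + 2*H)*(4 + H) = (3*H)*(4 + H) = 3*H*(4 + H))
U - E(85) = 18372 - 3*85*(4 + 85) = 18372 - 3*85*89 = 18372 - 1*22695 = 18372 - 22695 = -4323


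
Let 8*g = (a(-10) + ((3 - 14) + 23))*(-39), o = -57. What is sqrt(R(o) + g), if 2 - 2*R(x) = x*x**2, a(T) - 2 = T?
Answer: sqrt(92578) ≈ 304.27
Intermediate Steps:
a(T) = 2 + T
g = -39/2 (g = (((2 - 10) + ((3 - 14) + 23))*(-39))/8 = ((-8 + (-11 + 23))*(-39))/8 = ((-8 + 12)*(-39))/8 = (4*(-39))/8 = (1/8)*(-156) = -39/2 ≈ -19.500)
R(x) = 1 - x**3/2 (R(x) = 1 - x*x**2/2 = 1 - x**3/2)
sqrt(R(o) + g) = sqrt((1 - 1/2*(-57)**3) - 39/2) = sqrt((1 - 1/2*(-185193)) - 39/2) = sqrt((1 + 185193/2) - 39/2) = sqrt(185195/2 - 39/2) = sqrt(92578)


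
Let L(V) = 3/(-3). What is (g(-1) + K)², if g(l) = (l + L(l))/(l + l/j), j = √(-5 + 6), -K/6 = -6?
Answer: 1369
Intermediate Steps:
K = 36 (K = -6*(-6) = 36)
j = 1 (j = √1 = 1)
L(V) = -1 (L(V) = 3*(-⅓) = -1)
g(l) = (-1 + l)/(2*l) (g(l) = (l - 1)/(l + l/1) = (-1 + l)/(l + l*1) = (-1 + l)/(l + l) = (-1 + l)/((2*l)) = (-1 + l)*(1/(2*l)) = (-1 + l)/(2*l))
(g(-1) + K)² = ((½)*(-1 - 1)/(-1) + 36)² = ((½)*(-1)*(-2) + 36)² = (1 + 36)² = 37² = 1369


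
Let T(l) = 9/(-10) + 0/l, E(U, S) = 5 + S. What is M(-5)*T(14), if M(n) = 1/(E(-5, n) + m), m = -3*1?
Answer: 3/10 ≈ 0.30000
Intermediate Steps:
m = -3
T(l) = -9/10 (T(l) = 9*(-1/10) + 0 = -9/10 + 0 = -9/10)
M(n) = 1/(2 + n) (M(n) = 1/((5 + n) - 3) = 1/(2 + n))
M(-5)*T(14) = -9/10/(2 - 5) = -9/10/(-3) = -1/3*(-9/10) = 3/10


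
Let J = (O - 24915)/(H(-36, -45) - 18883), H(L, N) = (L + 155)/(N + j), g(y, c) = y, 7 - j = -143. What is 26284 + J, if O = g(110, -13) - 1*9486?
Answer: 7444879117/283228 ≈ 26286.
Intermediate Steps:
j = 150 (j = 7 - 1*(-143) = 7 + 143 = 150)
O = -9376 (O = 110 - 1*9486 = 110 - 9486 = -9376)
H(L, N) = (155 + L)/(150 + N) (H(L, N) = (L + 155)/(N + 150) = (155 + L)/(150 + N))
J = 514365/283228 (J = (-9376 - 24915)/((155 - 36)/(150 - 45) - 18883) = -34291/(119/105 - 18883) = -34291/((1/105)*119 - 18883) = -34291/(17/15 - 18883) = -34291/(-283228/15) = -34291*(-15/283228) = 514365/283228 ≈ 1.8161)
26284 + J = 26284 + 514365/283228 = 7444879117/283228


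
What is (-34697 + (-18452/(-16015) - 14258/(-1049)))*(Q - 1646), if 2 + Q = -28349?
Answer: 17477833260188169/16799735 ≈ 1.0404e+9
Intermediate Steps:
Q = -28351 (Q = -2 - 28349 = -28351)
(-34697 + (-18452/(-16015) - 14258/(-1049)))*(Q - 1646) = (-34697 + (-18452/(-16015) - 14258/(-1049)))*(-28351 - 1646) = (-34697 + (-18452*(-1/16015) - 14258*(-1/1049)))*(-29997) = (-34697 + (18452/16015 + 14258/1049))*(-29997) = (-34697 + 247698018/16799735)*(-29997) = -582652707277/16799735*(-29997) = 17477833260188169/16799735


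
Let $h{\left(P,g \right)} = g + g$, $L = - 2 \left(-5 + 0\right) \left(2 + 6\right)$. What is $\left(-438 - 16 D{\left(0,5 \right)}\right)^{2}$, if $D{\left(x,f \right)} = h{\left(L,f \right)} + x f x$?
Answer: $357604$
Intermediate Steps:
$L = 80$ ($L = \left(-2\right) \left(-5\right) 8 = 10 \cdot 8 = 80$)
$h{\left(P,g \right)} = 2 g$
$D{\left(x,f \right)} = 2 f + f x^{2}$ ($D{\left(x,f \right)} = 2 f + x f x = 2 f + f x x = 2 f + f x^{2}$)
$\left(-438 - 16 D{\left(0,5 \right)}\right)^{2} = \left(-438 - 16 \cdot 5 \left(2 + 0^{2}\right)\right)^{2} = \left(-438 - 16 \cdot 5 \left(2 + 0\right)\right)^{2} = \left(-438 - 16 \cdot 5 \cdot 2\right)^{2} = \left(-438 - 160\right)^{2} = \left(-598\right)^{2} = 357604$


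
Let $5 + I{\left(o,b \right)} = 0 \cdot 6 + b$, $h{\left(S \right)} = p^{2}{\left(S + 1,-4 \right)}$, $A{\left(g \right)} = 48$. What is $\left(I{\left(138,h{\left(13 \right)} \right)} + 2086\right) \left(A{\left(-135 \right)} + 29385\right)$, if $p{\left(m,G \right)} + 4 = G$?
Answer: $63133785$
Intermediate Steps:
$p{\left(m,G \right)} = -4 + G$
$h{\left(S \right)} = 64$ ($h{\left(S \right)} = \left(-4 - 4\right)^{2} = \left(-8\right)^{2} = 64$)
$I{\left(o,b \right)} = -5 + b$ ($I{\left(o,b \right)} = -5 + \left(0 \cdot 6 + b\right) = -5 + \left(0 + b\right) = -5 + b$)
$\left(I{\left(138,h{\left(13 \right)} \right)} + 2086\right) \left(A{\left(-135 \right)} + 29385\right) = \left(\left(-5 + 64\right) + 2086\right) \left(48 + 29385\right) = \left(59 + 2086\right) 29433 = 2145 \cdot 29433 = 63133785$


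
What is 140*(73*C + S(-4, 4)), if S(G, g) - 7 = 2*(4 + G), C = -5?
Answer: -50120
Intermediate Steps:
S(G, g) = 15 + 2*G (S(G, g) = 7 + 2*(4 + G) = 7 + (8 + 2*G) = 15 + 2*G)
140*(73*C + S(-4, 4)) = 140*(73*(-5) + (15 + 2*(-4))) = 140*(-365 + (15 - 8)) = 140*(-365 + 7) = 140*(-358) = -50120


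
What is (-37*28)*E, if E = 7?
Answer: -7252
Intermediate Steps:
(-37*28)*E = -37*28*7 = -1036*7 = -7252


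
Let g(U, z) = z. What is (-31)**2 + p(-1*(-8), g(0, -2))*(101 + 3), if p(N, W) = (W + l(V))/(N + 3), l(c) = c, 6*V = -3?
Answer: 10311/11 ≈ 937.36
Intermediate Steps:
V = -1/2 (V = (1/6)*(-3) = -1/2 ≈ -0.50000)
p(N, W) = (-1/2 + W)/(3 + N) (p(N, W) = (W - 1/2)/(N + 3) = (-1/2 + W)/(3 + N))
(-31)**2 + p(-1*(-8), g(0, -2))*(101 + 3) = (-31)**2 + ((-1/2 - 2)/(3 - 1*(-8)))*(101 + 3) = 961 + (-5/2/(3 + 8))*104 = 961 + (-5/2/11)*104 = 961 + ((1/11)*(-5/2))*104 = 961 - 5/22*104 = 961 - 260/11 = 10311/11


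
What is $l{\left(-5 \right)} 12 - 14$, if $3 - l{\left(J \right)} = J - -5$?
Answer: $22$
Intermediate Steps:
$l{\left(J \right)} = -2 - J$ ($l{\left(J \right)} = 3 - \left(J - -5\right) = 3 - \left(J + 5\right) = 3 - \left(5 + J\right) = -2 - J$)
$l{\left(-5 \right)} 12 - 14 = \left(-2 - -5\right) 12 - 14 = \left(-2 + 5\right) 12 - 14 = 3 \cdot 12 - 14 = 36 - 14 = 22$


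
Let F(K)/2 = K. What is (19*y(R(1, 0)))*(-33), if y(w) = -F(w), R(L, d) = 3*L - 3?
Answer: 0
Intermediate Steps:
F(K) = 2*K
R(L, d) = -3 + 3*L
y(w) = -2*w
(19*y(R(1, 0)))*(-33) = (19*(-2*(-3 + 3*1)))*(-33) = (19*(-2*(-3 + 3)))*(-33) = (19*(-2*0))*(-33) = (19*0)*(-33) = 0*(-33) = 0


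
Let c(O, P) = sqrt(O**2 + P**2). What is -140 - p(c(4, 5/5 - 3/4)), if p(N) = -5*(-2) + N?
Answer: -150 - sqrt(257)/4 ≈ -154.01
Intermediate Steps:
p(N) = 10 + N
-140 - p(c(4, 5/5 - 3/4)) = -140 - (10 + sqrt(4**2 + (5/5 - 3/4)**2)) = -140 - (10 + sqrt(16 + (5*(1/5) - 3*1/4)**2)) = -140 - (10 + sqrt(16 + (1 - 3/4)**2)) = -140 - (10 + sqrt(16 + (1/4)**2)) = -140 - (10 + sqrt(16 + 1/16)) = -140 - (10 + sqrt(257/16)) = -140 - (10 + sqrt(257)/4) = -140 + (-10 - sqrt(257)/4) = -150 - sqrt(257)/4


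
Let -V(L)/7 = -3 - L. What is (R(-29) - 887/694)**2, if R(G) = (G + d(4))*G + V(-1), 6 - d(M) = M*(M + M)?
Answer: 1244918146081/481636 ≈ 2.5848e+6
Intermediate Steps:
V(L) = 21 + 7*L (V(L) = -7*(-3 - L) = 21 + 7*L)
d(M) = 6 - 2*M**2 (d(M) = 6 - M*(M + M) = 6 - M*2*M = 6 - 2*M**2)
R(G) = 14 + G*(-26 + G) (R(G) = (G + (6 - 2*4**2))*G + (21 + 7*(-1)) = (G + (6 - 2*16))*G + (21 - 7) = (G + (6 - 32))*G + 14 = (G - 26)*G + 14 = (-26 + G)*G + 14 = G*(-26 + G) + 14 = 14 + G*(-26 + G))
(R(-29) - 887/694)**2 = ((14 + (-29)**2 - 26*(-29)) - 887/694)**2 = ((14 + 841 + 754) - 887*1/694)**2 = (1609 - 887/694)**2 = (1115759/694)**2 = 1244918146081/481636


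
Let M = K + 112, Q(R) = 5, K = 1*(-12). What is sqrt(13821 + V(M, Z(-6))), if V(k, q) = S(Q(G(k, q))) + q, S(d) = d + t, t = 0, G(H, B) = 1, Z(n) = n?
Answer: 2*sqrt(3455) ≈ 117.56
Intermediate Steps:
K = -12
S(d) = d (S(d) = d + 0 = d)
M = 100 (M = -12 + 112 = 100)
V(k, q) = 5 + q
sqrt(13821 + V(M, Z(-6))) = sqrt(13821 + (5 - 6)) = sqrt(13821 - 1) = sqrt(13820) = 2*sqrt(3455)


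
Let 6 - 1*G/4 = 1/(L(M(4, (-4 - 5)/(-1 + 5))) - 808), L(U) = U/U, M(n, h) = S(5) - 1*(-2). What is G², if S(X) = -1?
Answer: 375274384/651249 ≈ 576.24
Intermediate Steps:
M(n, h) = 1 (M(n, h) = -1 - 1*(-2) = -1 + 2 = 1)
L(U) = 1
G = 19372/807 (G = 24 - 4/(1 - 808) = 24 - 4/(-807) = 24 - 4*(-1/807) = 24 + 4/807 = 19372/807 ≈ 24.005)
G² = (19372/807)² = 375274384/651249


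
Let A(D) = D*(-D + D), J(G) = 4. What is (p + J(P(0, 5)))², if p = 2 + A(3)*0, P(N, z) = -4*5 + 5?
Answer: 36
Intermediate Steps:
P(N, z) = -15 (P(N, z) = -20 + 5 = -15)
A(D) = 0 (A(D) = D*0 = 0)
p = 2 (p = 2 + 0*0 = 2 + 0 = 2)
(p + J(P(0, 5)))² = (2 + 4)² = 6² = 36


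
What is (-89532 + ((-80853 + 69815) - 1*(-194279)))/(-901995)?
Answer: -93709/901995 ≈ -0.10389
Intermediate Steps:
(-89532 + ((-80853 + 69815) - 1*(-194279)))/(-901995) = (-89532 + (-11038 + 194279))*(-1/901995) = (-89532 + 183241)*(-1/901995) = 93709*(-1/901995) = -93709/901995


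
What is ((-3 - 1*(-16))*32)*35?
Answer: 14560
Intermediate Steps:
((-3 - 1*(-16))*32)*35 = ((-3 + 16)*32)*35 = (13*32)*35 = 416*35 = 14560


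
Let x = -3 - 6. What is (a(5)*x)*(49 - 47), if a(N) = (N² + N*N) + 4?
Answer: -972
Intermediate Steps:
x = -9
a(N) = 4 + 2*N² (a(N) = (N² + N²) + 4 = 2*N² + 4 = 4 + 2*N²)
(a(5)*x)*(49 - 47) = ((4 + 2*5²)*(-9))*(49 - 47) = ((4 + 2*25)*(-9))*2 = ((4 + 50)*(-9))*2 = (54*(-9))*2 = -486*2 = -972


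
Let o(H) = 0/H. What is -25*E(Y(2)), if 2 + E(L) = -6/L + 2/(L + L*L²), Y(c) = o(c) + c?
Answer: 120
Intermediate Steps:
o(H) = 0
Y(c) = c (Y(c) = 0 + c = c)
E(L) = -2 - 6/L + 2/(L + L³) (E(L) = -2 + (-6/L + 2/(L + L*L²)) = -2 + (-6/L + 2/(L + L³)) = -2 - 6/L + 2/(L + L³))
-25*E(Y(2)) = -25*(-4 - 6*2² - 2*2 - 2*2³)/(2 + 2³) = -25*(-4 - 6*4 - 4 - 2*8)/(2 + 8) = -25*(-4 - 24 - 4 - 16)/10 = -5*(-48)/2 = -25*(-24/5) = 120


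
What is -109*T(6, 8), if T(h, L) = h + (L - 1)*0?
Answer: -654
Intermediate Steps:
T(h, L) = h (T(h, L) = h + (-1 + L)*0 = h + 0 = h)
-109*T(6, 8) = -109*6 = -654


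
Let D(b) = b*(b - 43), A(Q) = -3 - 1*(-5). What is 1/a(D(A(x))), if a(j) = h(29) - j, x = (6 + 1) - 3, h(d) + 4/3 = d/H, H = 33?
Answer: 11/897 ≈ 0.012263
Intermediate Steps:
h(d) = -4/3 + d/33
x = 4 (x = 7 - 3 = 4)
A(Q) = 2 (A(Q) = -3 + 5 = 2)
D(b) = b*(-43 + b)
a(j) = -5/11 - j (a(j) = (-4/3 + (1/33)*29) - j = (-4/3 + 29/33) - j = -5/11 - j)
1/a(D(A(x))) = 1/(-5/11 - 2*(-43 + 2)) = 1/(-5/11 - 2*(-41)) = 1/(-5/11 - 1*(-82)) = 1/(-5/11 + 82) = 1/(897/11) = 11/897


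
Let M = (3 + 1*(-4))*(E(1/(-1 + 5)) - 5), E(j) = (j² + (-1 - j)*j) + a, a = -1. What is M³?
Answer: 15625/64 ≈ 244.14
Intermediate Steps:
E(j) = -1 + j² + j*(-1 - j) (E(j) = (j² + (-1 - j)*j) - 1 = (j² + j*(-1 - j)) - 1 = -1 + j² + j*(-1 - j))
M = 25/4 (M = (3 + 1*(-4))*((-1 - 1/(-1 + 5)) - 5) = (3 - 4)*((-1 - 1/4) - 5) = -((-1 - 1*¼) - 5) = -((-1 - ¼) - 5) = -(-5/4 - 5) = -1*(-25/4) = 25/4 ≈ 6.2500)
M³ = (25/4)³ = 15625/64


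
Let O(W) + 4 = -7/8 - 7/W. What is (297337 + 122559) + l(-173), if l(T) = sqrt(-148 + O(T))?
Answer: 419896 + I*sqrt(73186958)/692 ≈ 4.199e+5 + 12.363*I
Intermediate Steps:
O(W) = -39/8 - 7/W (O(W) = -4 + (-7/8 - 7/W) = -39/8 - 7/W)
l(T) = sqrt(-1223/8 - 7/T) (l(T) = sqrt(-148 + (-39/8 - 7/T)) = sqrt(-1223/8 - 7/T))
(297337 + 122559) + l(-173) = (297337 + 122559) + sqrt(-2446 - 112/(-173))/4 = 419896 + sqrt(-2446 - 112*(-1/173))/4 = 419896 + sqrt(-2446 + 112/173)/4 = 419896 + sqrt(-423046/173)/4 = 419896 + (I*sqrt(73186958)/173)/4 = 419896 + I*sqrt(73186958)/692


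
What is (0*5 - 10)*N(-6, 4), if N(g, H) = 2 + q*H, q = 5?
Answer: -220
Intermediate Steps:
N(g, H) = 2 + 5*H
(0*5 - 10)*N(-6, 4) = (0*5 - 10)*(2 + 5*4) = (0 - 10)*(2 + 20) = -10*22 = -220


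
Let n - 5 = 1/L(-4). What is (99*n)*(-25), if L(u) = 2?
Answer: -27225/2 ≈ -13613.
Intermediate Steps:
n = 11/2 (n = 5 + 1/2 = 5 + ½ = 11/2 ≈ 5.5000)
(99*n)*(-25) = (99*(11/2))*(-25) = (1089/2)*(-25) = -27225/2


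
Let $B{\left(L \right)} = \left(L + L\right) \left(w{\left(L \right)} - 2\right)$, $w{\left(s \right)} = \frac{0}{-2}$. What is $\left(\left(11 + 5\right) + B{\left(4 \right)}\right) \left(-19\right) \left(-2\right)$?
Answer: $0$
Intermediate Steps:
$w{\left(s \right)} = 0$ ($w{\left(s \right)} = 0 \left(- \frac{1}{2}\right) = 0$)
$B{\left(L \right)} = - 4 L$ ($B{\left(L \right)} = \left(L + L\right) \left(0 - 2\right) = 2 L \left(-2\right) = - 4 L$)
$\left(\left(11 + 5\right) + B{\left(4 \right)}\right) \left(-19\right) \left(-2\right) = \left(\left(11 + 5\right) - 16\right) \left(-19\right) \left(-2\right) = \left(16 - 16\right) \left(-19\right) \left(-2\right) = 0 \left(-19\right) \left(-2\right) = 0 \left(-2\right) = 0$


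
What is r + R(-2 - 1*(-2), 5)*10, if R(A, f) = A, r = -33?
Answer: -33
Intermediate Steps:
r + R(-2 - 1*(-2), 5)*10 = -33 + (-2 - 1*(-2))*10 = -33 + (-2 + 2)*10 = -33 + 0*10 = -33 + 0 = -33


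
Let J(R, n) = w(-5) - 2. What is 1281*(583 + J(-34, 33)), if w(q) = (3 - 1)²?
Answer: 749385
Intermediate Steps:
w(q) = 4 (w(q) = 2² = 4)
J(R, n) = 2 (J(R, n) = 4 - 2 = 2)
1281*(583 + J(-34, 33)) = 1281*(583 + 2) = 1281*585 = 749385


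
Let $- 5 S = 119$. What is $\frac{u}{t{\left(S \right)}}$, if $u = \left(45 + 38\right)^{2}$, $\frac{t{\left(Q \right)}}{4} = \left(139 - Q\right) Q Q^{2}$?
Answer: $- \frac{4305625}{5486877704} \approx -0.00078471$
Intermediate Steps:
$S = - \frac{119}{5}$ ($S = \left(- \frac{1}{5}\right) 119 = - \frac{119}{5} \approx -23.8$)
$t{\left(Q \right)} = 4 Q^{3} \left(139 - Q\right)$ ($t{\left(Q \right)} = 4 \left(139 - Q\right) Q Q^{2} = 4 Q \left(139 - Q\right) Q^{2} = 4 Q^{3} \left(139 - Q\right)$)
$u = 6889$ ($u = 83^{2} = 6889$)
$\frac{u}{t{\left(S \right)}} = \frac{6889}{4 \left(- \frac{119}{5}\right)^{3} \left(139 - - \frac{119}{5}\right)} = \frac{6889}{4 \left(- \frac{1685159}{125}\right) \left(139 + \frac{119}{5}\right)} = \frac{6889}{4 \left(- \frac{1685159}{125}\right) \frac{814}{5}} = \frac{6889}{- \frac{5486877704}{625}} = 6889 \left(- \frac{625}{5486877704}\right) = - \frac{4305625}{5486877704}$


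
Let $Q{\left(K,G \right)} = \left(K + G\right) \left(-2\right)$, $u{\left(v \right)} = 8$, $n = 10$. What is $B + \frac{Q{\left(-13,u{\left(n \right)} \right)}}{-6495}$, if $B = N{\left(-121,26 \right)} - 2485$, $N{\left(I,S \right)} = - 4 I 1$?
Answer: $- \frac{2599301}{1299} \approx -2001.0$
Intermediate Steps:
$N{\left(I,S \right)} = - 4 I$
$Q{\left(K,G \right)} = - 2 G - 2 K$ ($Q{\left(K,G \right)} = \left(G + K\right) \left(-2\right) = - 2 G - 2 K$)
$B = -2001$ ($B = \left(-4\right) \left(-121\right) - 2485 = 484 - 2485 = -2001$)
$B + \frac{Q{\left(-13,u{\left(n \right)} \right)}}{-6495} = -2001 + \frac{\left(-2\right) 8 - -26}{-6495} = -2001 + \left(-16 + 26\right) \left(- \frac{1}{6495}\right) = -2001 + 10 \left(- \frac{1}{6495}\right) = -2001 - \frac{2}{1299} = - \frac{2599301}{1299}$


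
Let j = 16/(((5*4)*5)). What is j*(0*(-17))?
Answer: 0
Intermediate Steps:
j = 4/25 (j = 16/((20*5)) = 16/100 = 16*(1/100) = 4/25 ≈ 0.16000)
j*(0*(-17)) = 4*(0*(-17))/25 = (4/25)*0 = 0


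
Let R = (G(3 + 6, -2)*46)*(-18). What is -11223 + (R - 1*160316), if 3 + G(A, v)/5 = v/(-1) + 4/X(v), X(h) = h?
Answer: -159119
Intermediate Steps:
G(A, v) = -15 - 5*v + 20/v (G(A, v) = -15 + 5*(v/(-1) + 4/v) = -15 + 5*(v*(-1) + 4/v) = -15 + 5*(-v + 4/v) = -15 + (-5*v + 20/v) = -15 - 5*v + 20/v)
R = 12420 (R = ((-15 - 5*(-2) + 20/(-2))*46)*(-18) = ((-15 + 10 + 20*(-½))*46)*(-18) = ((-15 + 10 - 10)*46)*(-18) = -15*46*(-18) = -690*(-18) = 12420)
-11223 + (R - 1*160316) = -11223 + (12420 - 1*160316) = -11223 + (12420 - 160316) = -11223 - 147896 = -159119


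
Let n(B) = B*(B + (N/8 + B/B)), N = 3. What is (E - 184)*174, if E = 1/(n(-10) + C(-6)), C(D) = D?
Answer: -3425480/107 ≈ -32014.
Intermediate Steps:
n(B) = B*(11/8 + B) (n(B) = B*(B + (3/8 + B/B)) = B*(B + (3*(⅛) + 1)) = B*(B + (3/8 + 1)) = B*(B + 11/8) = B*(11/8 + B))
E = 4/321 (E = 1/((⅛)*(-10)*(11 + 8*(-10)) - 6) = 1/((⅛)*(-10)*(11 - 80) - 6) = 1/((⅛)*(-10)*(-69) - 6) = 1/(345/4 - 6) = 1/(321/4) = 4/321 ≈ 0.012461)
(E - 184)*174 = (4/321 - 184)*174 = -59060/321*174 = -3425480/107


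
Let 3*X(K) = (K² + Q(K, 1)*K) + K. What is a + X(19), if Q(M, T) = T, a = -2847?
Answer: -2714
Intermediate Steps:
X(K) = K²/3 + 2*K/3 (X(K) = ((K² + 1*K) + K)/3 = ((K² + K) + K)/3 = ((K + K²) + K)/3 = (K² + 2*K)/3 = K²/3 + 2*K/3)
a + X(19) = -2847 + (⅓)*19*(2 + 19) = -2847 + (⅓)*19*21 = -2847 + 133 = -2714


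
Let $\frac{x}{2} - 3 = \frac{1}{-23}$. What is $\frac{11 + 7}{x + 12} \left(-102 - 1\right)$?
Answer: $- \frac{207}{2} \approx -103.5$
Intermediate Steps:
$x = \frac{136}{23}$ ($x = 6 + \frac{2}{-23} = 6 + 2 \left(- \frac{1}{23}\right) = 6 - \frac{2}{23} = \frac{136}{23} \approx 5.913$)
$\frac{11 + 7}{x + 12} \left(-102 - 1\right) = \frac{11 + 7}{\frac{136}{23} + 12} \left(-102 - 1\right) = \frac{18}{\frac{412}{23}} \left(-102 - 1\right) = 18 \cdot \frac{23}{412} \left(-103\right) = \frac{207}{206} \left(-103\right) = - \frac{207}{2}$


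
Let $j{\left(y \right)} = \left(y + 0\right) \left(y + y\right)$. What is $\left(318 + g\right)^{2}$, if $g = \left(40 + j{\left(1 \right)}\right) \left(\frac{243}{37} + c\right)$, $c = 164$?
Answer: $\frac{76633741584}{1369} \approx 5.5978 \cdot 10^{7}$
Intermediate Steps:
$j{\left(y \right)} = 2 y^{2}$ ($j{\left(y \right)} = y 2 y = 2 y^{2}$)
$g = \frac{265062}{37}$ ($g = \left(40 + 2 \cdot 1^{2}\right) \left(\frac{243}{37} + 164\right) = \left(40 + 2 \cdot 1\right) \left(243 \cdot \frac{1}{37} + 164\right) = \left(40 + 2\right) \left(\frac{243}{37} + 164\right) = 42 \cdot \frac{6311}{37} = \frac{265062}{37} \approx 7163.8$)
$\left(318 + g\right)^{2} = \left(318 + \frac{265062}{37}\right)^{2} = \left(\frac{276828}{37}\right)^{2} = \frac{76633741584}{1369}$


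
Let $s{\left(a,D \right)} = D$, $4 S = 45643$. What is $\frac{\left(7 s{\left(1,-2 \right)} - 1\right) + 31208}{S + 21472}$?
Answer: $\frac{124772}{131531} \approx 0.94861$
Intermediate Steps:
$S = \frac{45643}{4}$ ($S = \frac{1}{4} \cdot 45643 = \frac{45643}{4} \approx 11411.0$)
$\frac{\left(7 s{\left(1,-2 \right)} - 1\right) + 31208}{S + 21472} = \frac{\left(7 \left(-2\right) - 1\right) + 31208}{\frac{45643}{4} + 21472} = \frac{\left(-14 - 1\right) + 31208}{\frac{131531}{4}} = \left(-15 + 31208\right) \frac{4}{131531} = 31193 \cdot \frac{4}{131531} = \frac{124772}{131531}$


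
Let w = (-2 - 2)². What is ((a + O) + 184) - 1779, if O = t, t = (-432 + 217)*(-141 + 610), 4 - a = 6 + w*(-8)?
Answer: -102304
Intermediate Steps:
w = 16 (w = (-4)² = 16)
a = 126 (a = 4 - (6 + 16*(-8)) = 4 - (6 - 128) = 4 - 1*(-122) = 4 + 122 = 126)
t = -100835 (t = -215*469 = -100835)
O = -100835
((a + O) + 184) - 1779 = ((126 - 100835) + 184) - 1779 = (-100709 + 184) - 1779 = -100525 - 1779 = -102304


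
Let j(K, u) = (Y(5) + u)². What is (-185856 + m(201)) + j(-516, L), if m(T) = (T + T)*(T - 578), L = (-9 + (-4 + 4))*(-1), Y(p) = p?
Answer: -337214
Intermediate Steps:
L = 9 (L = (-9 + 0)*(-1) = -9*(-1) = 9)
m(T) = 2*T*(-578 + T) (m(T) = (2*T)*(-578 + T) = 2*T*(-578 + T))
j(K, u) = (5 + u)²
(-185856 + m(201)) + j(-516, L) = (-185856 + 2*201*(-578 + 201)) + (5 + 9)² = (-185856 + 2*201*(-377)) + 14² = (-185856 - 151554) + 196 = -337410 + 196 = -337214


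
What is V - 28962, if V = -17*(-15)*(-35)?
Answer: -37887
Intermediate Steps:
V = -8925 (V = 255*(-35) = -8925)
V - 28962 = -8925 - 28962 = -37887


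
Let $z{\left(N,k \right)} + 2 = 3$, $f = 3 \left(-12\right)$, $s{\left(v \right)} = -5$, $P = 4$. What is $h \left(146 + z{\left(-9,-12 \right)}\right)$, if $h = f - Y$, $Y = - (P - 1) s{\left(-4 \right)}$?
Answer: $-7497$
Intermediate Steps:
$Y = 15$ ($Y = - (4 - 1) \left(-5\right) = \left(-1\right) 3 \left(-5\right) = \left(-3\right) \left(-5\right) = 15$)
$f = -36$
$z{\left(N,k \right)} = 1$ ($z{\left(N,k \right)} = -2 + 3 = 1$)
$h = -51$ ($h = -36 - 15 = -51$)
$h \left(146 + z{\left(-9,-12 \right)}\right) = - 51 \left(146 + 1\right) = \left(-51\right) 147 = -7497$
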